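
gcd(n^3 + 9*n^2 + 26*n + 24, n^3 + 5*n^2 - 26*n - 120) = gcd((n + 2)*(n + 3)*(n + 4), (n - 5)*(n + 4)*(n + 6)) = n + 4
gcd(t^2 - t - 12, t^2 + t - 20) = t - 4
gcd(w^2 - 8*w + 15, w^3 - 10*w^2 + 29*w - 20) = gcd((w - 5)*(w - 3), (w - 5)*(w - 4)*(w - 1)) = w - 5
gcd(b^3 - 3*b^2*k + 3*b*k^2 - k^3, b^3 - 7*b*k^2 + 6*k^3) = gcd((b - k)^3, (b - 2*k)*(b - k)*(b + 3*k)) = b - k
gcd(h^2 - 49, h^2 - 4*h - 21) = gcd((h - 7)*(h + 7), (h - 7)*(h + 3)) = h - 7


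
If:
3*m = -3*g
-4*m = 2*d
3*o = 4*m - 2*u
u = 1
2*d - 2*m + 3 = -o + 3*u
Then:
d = 2/7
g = 1/7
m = -1/7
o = -6/7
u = 1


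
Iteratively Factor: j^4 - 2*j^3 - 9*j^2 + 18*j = (j)*(j^3 - 2*j^2 - 9*j + 18) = j*(j - 3)*(j^2 + j - 6) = j*(j - 3)*(j + 3)*(j - 2)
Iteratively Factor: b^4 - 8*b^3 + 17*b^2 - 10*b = (b - 5)*(b^3 - 3*b^2 + 2*b) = (b - 5)*(b - 1)*(b^2 - 2*b) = b*(b - 5)*(b - 1)*(b - 2)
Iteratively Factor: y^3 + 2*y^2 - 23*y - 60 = (y + 4)*(y^2 - 2*y - 15) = (y + 3)*(y + 4)*(y - 5)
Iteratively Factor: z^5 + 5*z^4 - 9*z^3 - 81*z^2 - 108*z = (z)*(z^4 + 5*z^3 - 9*z^2 - 81*z - 108) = z*(z + 3)*(z^3 + 2*z^2 - 15*z - 36) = z*(z + 3)^2*(z^2 - z - 12) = z*(z - 4)*(z + 3)^2*(z + 3)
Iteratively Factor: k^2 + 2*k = (k + 2)*(k)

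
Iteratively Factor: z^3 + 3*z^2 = (z + 3)*(z^2) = z*(z + 3)*(z)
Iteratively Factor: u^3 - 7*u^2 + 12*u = (u - 4)*(u^2 - 3*u) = (u - 4)*(u - 3)*(u)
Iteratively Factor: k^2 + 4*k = (k)*(k + 4)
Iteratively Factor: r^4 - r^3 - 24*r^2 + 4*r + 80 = (r + 2)*(r^3 - 3*r^2 - 18*r + 40) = (r - 2)*(r + 2)*(r^2 - r - 20) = (r - 2)*(r + 2)*(r + 4)*(r - 5)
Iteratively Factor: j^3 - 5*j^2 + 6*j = (j - 3)*(j^2 - 2*j) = j*(j - 3)*(j - 2)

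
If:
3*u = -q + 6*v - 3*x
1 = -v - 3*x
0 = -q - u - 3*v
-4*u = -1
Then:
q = -1/10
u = 1/4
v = -1/20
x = -19/60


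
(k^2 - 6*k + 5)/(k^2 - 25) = (k - 1)/(k + 5)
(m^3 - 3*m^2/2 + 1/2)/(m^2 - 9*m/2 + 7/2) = (2*m^2 - m - 1)/(2*m - 7)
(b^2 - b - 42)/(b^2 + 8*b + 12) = (b - 7)/(b + 2)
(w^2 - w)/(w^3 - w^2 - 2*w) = (1 - w)/(-w^2 + w + 2)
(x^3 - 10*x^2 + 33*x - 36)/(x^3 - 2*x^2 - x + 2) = (x^3 - 10*x^2 + 33*x - 36)/(x^3 - 2*x^2 - x + 2)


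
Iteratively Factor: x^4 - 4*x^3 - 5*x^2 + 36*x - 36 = (x - 3)*(x^3 - x^2 - 8*x + 12) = (x - 3)*(x - 2)*(x^2 + x - 6) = (x - 3)*(x - 2)^2*(x + 3)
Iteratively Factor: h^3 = (h)*(h^2) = h^2*(h)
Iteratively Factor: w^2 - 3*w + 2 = (w - 1)*(w - 2)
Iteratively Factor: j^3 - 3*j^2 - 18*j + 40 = (j + 4)*(j^2 - 7*j + 10) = (j - 5)*(j + 4)*(j - 2)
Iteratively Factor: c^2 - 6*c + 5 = (c - 1)*(c - 5)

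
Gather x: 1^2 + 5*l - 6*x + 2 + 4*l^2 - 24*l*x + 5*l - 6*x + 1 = 4*l^2 + 10*l + x*(-24*l - 12) + 4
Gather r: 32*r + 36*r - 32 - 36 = 68*r - 68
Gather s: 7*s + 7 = 7*s + 7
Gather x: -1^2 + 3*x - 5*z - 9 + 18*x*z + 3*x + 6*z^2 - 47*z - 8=x*(18*z + 6) + 6*z^2 - 52*z - 18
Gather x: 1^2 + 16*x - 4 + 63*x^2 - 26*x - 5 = 63*x^2 - 10*x - 8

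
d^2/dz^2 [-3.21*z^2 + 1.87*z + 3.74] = -6.42000000000000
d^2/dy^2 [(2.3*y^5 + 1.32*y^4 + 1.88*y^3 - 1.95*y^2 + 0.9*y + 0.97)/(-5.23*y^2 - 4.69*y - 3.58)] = (-377.47002*y^7 - 974.867816*y^6 - 1576.508424*y^5 - 1481.02224*y^4 - 1101.365926*y^3 - 770.66289*y^2 - 186.219666*y + 73.857282)/(143.055667*y^6 + 384.855303*y^5 + 638.888955*y^4 + 630.038185*y^3 + 437.32743*y^2 + 180.326748*y + 45.882712)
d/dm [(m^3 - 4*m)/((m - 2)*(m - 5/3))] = 3*(3*m^2 - 10*m - 10)/(9*m^2 - 30*m + 25)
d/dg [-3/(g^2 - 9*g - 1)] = 3*(2*g - 9)/(-g^2 + 9*g + 1)^2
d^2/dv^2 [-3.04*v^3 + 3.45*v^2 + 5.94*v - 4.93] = 6.9 - 18.24*v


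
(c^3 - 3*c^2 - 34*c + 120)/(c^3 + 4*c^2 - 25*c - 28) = (c^2 + c - 30)/(c^2 + 8*c + 7)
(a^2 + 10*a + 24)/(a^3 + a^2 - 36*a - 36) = (a + 4)/(a^2 - 5*a - 6)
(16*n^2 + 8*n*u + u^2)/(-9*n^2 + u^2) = (16*n^2 + 8*n*u + u^2)/(-9*n^2 + u^2)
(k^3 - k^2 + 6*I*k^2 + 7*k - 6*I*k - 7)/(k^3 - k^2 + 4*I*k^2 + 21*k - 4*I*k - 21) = (k - I)/(k - 3*I)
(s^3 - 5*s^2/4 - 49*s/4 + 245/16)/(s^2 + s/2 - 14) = (8*s^2 + 18*s - 35)/(8*(s + 4))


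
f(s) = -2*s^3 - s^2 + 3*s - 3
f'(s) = -6*s^2 - 2*s + 3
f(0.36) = -2.14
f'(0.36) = 1.50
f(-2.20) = 6.86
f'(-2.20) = -21.64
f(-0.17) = -3.53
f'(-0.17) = 3.17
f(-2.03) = 3.52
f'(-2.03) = -17.67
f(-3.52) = 61.28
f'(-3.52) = -64.30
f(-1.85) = 0.69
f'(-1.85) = -13.84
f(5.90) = -430.87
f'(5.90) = -217.66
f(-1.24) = -4.44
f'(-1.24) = -3.75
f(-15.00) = 6477.00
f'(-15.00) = -1317.00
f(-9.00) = 1347.00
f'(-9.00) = -465.00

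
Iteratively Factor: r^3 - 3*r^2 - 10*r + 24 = (r - 2)*(r^2 - r - 12) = (r - 2)*(r + 3)*(r - 4)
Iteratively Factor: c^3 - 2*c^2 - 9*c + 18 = (c - 3)*(c^2 + c - 6) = (c - 3)*(c - 2)*(c + 3)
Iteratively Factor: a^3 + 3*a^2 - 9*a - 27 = (a + 3)*(a^2 - 9) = (a - 3)*(a + 3)*(a + 3)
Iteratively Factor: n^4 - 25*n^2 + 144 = (n - 3)*(n^3 + 3*n^2 - 16*n - 48) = (n - 3)*(n + 3)*(n^2 - 16) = (n - 3)*(n + 3)*(n + 4)*(n - 4)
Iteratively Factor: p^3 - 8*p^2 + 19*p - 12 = (p - 4)*(p^2 - 4*p + 3) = (p - 4)*(p - 3)*(p - 1)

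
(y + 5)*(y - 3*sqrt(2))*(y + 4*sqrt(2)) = y^3 + sqrt(2)*y^2 + 5*y^2 - 24*y + 5*sqrt(2)*y - 120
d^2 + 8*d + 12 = (d + 2)*(d + 6)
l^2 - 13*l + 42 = (l - 7)*(l - 6)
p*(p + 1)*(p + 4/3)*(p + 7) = p^4 + 28*p^3/3 + 53*p^2/3 + 28*p/3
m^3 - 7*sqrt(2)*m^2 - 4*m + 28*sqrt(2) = (m - 2)*(m + 2)*(m - 7*sqrt(2))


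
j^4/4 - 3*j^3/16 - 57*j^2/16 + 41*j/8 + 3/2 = (j/4 + 1)*(j - 3)*(j - 2)*(j + 1/4)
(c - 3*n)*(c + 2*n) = c^2 - c*n - 6*n^2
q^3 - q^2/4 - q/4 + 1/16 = (q - 1/2)*(q - 1/4)*(q + 1/2)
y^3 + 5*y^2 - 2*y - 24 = (y - 2)*(y + 3)*(y + 4)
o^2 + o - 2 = (o - 1)*(o + 2)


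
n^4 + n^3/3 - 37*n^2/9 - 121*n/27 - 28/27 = (n - 7/3)*(n + 1/3)*(n + 1)*(n + 4/3)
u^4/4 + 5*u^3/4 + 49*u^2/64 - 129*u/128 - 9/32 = (u/4 + 1)*(u - 3/4)*(u + 1/4)*(u + 3/2)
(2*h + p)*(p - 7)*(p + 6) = 2*h*p^2 - 2*h*p - 84*h + p^3 - p^2 - 42*p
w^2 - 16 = (w - 4)*(w + 4)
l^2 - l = l*(l - 1)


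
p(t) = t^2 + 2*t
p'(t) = 2*t + 2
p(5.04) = 35.48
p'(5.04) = 12.08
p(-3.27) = 4.15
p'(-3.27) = -4.54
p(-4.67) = 12.47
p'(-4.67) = -7.34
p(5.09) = 36.09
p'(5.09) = 12.18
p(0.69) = 1.86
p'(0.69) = 3.38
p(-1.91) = -0.17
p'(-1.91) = -1.82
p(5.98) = 47.72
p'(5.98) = 13.96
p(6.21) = 50.98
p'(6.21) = 14.42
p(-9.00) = 63.00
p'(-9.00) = -16.00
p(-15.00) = 195.00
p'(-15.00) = -28.00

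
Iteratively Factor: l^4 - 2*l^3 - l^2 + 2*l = (l)*(l^3 - 2*l^2 - l + 2) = l*(l + 1)*(l^2 - 3*l + 2) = l*(l - 2)*(l + 1)*(l - 1)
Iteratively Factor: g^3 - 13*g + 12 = (g + 4)*(g^2 - 4*g + 3) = (g - 3)*(g + 4)*(g - 1)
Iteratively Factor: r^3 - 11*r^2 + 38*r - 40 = (r - 5)*(r^2 - 6*r + 8) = (r - 5)*(r - 2)*(r - 4)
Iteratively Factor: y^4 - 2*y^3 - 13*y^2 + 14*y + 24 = (y - 4)*(y^3 + 2*y^2 - 5*y - 6) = (y - 4)*(y + 1)*(y^2 + y - 6) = (y - 4)*(y + 1)*(y + 3)*(y - 2)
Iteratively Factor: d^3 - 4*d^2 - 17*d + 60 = (d - 3)*(d^2 - d - 20) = (d - 3)*(d + 4)*(d - 5)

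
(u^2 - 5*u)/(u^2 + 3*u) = (u - 5)/(u + 3)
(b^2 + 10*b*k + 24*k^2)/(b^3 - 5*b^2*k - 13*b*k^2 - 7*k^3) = (b^2 + 10*b*k + 24*k^2)/(b^3 - 5*b^2*k - 13*b*k^2 - 7*k^3)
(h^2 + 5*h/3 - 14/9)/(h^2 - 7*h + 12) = (9*h^2 + 15*h - 14)/(9*(h^2 - 7*h + 12))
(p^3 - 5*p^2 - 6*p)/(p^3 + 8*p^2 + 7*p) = (p - 6)/(p + 7)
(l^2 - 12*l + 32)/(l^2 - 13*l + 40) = (l - 4)/(l - 5)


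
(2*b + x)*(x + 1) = 2*b*x + 2*b + x^2 + x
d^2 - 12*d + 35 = (d - 7)*(d - 5)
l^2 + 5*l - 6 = (l - 1)*(l + 6)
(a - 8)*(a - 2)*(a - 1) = a^3 - 11*a^2 + 26*a - 16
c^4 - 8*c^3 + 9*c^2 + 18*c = c*(c - 6)*(c - 3)*(c + 1)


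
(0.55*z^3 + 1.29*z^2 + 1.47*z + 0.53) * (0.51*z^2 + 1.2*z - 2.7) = 0.2805*z^5 + 1.3179*z^4 + 0.8127*z^3 - 1.4487*z^2 - 3.333*z - 1.431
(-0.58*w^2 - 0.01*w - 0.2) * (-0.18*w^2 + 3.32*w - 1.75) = 0.1044*w^4 - 1.9238*w^3 + 1.0178*w^2 - 0.6465*w + 0.35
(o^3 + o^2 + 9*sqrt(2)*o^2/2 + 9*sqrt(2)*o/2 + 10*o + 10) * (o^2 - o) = o^5 + 9*sqrt(2)*o^4/2 + 9*o^3 - 9*sqrt(2)*o^2/2 - 10*o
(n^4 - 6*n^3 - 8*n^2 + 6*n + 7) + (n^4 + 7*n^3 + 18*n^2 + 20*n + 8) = 2*n^4 + n^3 + 10*n^2 + 26*n + 15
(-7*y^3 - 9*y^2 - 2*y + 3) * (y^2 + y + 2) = -7*y^5 - 16*y^4 - 25*y^3 - 17*y^2 - y + 6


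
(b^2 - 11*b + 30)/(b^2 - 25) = (b - 6)/(b + 5)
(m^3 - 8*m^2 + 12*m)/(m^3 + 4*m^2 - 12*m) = (m - 6)/(m + 6)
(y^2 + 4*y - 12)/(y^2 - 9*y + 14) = (y + 6)/(y - 7)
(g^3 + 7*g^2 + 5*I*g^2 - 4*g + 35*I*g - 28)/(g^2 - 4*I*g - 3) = (g^3 + g^2*(7 + 5*I) + g*(-4 + 35*I) - 28)/(g^2 - 4*I*g - 3)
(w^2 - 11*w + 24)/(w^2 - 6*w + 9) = (w - 8)/(w - 3)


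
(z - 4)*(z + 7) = z^2 + 3*z - 28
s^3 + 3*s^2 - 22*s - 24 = (s - 4)*(s + 1)*(s + 6)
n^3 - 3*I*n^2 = n^2*(n - 3*I)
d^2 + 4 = (d - 2*I)*(d + 2*I)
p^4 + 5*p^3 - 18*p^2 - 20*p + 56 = (p - 2)^2*(p + 2)*(p + 7)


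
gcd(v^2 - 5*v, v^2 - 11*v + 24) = 1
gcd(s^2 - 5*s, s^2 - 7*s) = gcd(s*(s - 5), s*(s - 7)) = s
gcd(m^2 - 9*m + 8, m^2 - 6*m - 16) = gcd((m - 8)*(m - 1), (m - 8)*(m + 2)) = m - 8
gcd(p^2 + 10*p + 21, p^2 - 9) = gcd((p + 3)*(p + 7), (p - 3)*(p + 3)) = p + 3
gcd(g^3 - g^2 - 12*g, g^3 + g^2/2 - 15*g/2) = g^2 + 3*g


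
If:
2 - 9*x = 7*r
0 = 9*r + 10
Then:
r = -10/9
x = 88/81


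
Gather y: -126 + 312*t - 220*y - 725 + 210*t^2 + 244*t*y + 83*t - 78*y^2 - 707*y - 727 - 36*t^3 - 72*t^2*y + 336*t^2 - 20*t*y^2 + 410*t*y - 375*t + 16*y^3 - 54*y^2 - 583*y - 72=-36*t^3 + 546*t^2 + 20*t + 16*y^3 + y^2*(-20*t - 132) + y*(-72*t^2 + 654*t - 1510) - 1650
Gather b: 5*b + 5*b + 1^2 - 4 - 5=10*b - 8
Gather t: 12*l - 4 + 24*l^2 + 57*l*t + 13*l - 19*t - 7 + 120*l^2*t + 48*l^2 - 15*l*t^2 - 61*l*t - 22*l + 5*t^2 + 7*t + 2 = 72*l^2 + 3*l + t^2*(5 - 15*l) + t*(120*l^2 - 4*l - 12) - 9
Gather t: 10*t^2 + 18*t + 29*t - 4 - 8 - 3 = 10*t^2 + 47*t - 15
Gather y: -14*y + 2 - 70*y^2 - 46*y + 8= -70*y^2 - 60*y + 10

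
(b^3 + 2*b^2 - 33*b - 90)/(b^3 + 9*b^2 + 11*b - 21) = (b^2 - b - 30)/(b^2 + 6*b - 7)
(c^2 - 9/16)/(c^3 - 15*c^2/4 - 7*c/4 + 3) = (c + 3/4)/(c^2 - 3*c - 4)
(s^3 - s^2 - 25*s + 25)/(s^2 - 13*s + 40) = (s^2 + 4*s - 5)/(s - 8)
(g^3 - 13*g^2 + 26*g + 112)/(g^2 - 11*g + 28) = (g^2 - 6*g - 16)/(g - 4)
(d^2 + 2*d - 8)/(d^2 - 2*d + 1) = (d^2 + 2*d - 8)/(d^2 - 2*d + 1)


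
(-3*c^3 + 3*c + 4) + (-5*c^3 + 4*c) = -8*c^3 + 7*c + 4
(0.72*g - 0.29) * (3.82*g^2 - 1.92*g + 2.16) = 2.7504*g^3 - 2.4902*g^2 + 2.112*g - 0.6264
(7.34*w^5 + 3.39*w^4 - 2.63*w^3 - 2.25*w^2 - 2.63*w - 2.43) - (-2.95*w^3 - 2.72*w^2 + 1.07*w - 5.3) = 7.34*w^5 + 3.39*w^4 + 0.32*w^3 + 0.47*w^2 - 3.7*w + 2.87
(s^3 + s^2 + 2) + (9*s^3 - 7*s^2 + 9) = 10*s^3 - 6*s^2 + 11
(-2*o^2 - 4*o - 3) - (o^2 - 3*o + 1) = -3*o^2 - o - 4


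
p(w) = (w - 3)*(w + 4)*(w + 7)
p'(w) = (w - 3)*(w + 4) + (w - 3)*(w + 7) + (w + 4)*(w + 7) = 3*w^2 + 16*w - 5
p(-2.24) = -43.90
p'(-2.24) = -25.79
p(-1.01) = -71.82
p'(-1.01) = -18.10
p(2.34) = -39.08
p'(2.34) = 48.87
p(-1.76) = -55.87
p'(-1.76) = -23.87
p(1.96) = -55.54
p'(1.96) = 37.88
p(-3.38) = -14.32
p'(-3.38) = -24.81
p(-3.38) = -14.32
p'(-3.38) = -24.81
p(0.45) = -84.54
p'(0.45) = 2.81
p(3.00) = 0.00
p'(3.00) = 70.00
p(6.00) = 390.00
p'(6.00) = 199.00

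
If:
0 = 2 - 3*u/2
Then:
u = 4/3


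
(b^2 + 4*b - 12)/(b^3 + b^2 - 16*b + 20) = (b + 6)/(b^2 + 3*b - 10)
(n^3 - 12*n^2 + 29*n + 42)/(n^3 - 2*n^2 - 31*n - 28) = (n - 6)/(n + 4)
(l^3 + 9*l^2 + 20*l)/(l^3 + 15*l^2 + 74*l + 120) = l/(l + 6)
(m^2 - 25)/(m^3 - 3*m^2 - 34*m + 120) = (m + 5)/(m^2 + 2*m - 24)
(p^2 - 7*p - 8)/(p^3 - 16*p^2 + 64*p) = (p + 1)/(p*(p - 8))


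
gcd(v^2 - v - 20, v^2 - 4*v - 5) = v - 5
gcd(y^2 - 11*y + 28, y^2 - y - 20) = 1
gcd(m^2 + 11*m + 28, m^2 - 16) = m + 4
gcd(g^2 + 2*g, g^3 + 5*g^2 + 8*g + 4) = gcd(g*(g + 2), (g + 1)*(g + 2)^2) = g + 2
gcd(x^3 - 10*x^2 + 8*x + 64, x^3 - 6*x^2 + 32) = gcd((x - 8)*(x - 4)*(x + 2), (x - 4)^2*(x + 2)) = x^2 - 2*x - 8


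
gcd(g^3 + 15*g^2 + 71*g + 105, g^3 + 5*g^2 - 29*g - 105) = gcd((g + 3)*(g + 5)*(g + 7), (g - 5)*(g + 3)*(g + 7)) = g^2 + 10*g + 21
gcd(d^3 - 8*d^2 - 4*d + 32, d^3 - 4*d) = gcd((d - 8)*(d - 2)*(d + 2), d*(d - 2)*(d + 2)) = d^2 - 4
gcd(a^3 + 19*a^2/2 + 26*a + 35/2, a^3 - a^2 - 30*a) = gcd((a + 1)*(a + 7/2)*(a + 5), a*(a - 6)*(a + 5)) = a + 5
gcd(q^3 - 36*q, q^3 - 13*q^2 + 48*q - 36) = q - 6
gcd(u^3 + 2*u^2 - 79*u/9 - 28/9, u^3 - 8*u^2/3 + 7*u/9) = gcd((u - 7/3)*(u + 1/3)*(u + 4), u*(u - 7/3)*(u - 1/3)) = u - 7/3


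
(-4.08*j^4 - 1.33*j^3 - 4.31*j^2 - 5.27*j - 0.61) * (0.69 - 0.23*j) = 0.9384*j^5 - 2.5093*j^4 + 0.0736*j^3 - 1.7618*j^2 - 3.496*j - 0.4209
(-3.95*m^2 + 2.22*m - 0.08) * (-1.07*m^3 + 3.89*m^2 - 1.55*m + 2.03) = 4.2265*m^5 - 17.7409*m^4 + 14.8439*m^3 - 11.7707*m^2 + 4.6306*m - 0.1624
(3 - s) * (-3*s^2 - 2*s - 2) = 3*s^3 - 7*s^2 - 4*s - 6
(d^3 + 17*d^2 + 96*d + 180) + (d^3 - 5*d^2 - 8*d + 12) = 2*d^3 + 12*d^2 + 88*d + 192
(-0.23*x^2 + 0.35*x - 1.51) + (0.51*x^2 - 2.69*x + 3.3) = 0.28*x^2 - 2.34*x + 1.79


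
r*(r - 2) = r^2 - 2*r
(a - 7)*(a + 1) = a^2 - 6*a - 7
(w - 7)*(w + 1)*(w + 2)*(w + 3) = w^4 - w^3 - 31*w^2 - 71*w - 42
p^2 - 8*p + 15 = (p - 5)*(p - 3)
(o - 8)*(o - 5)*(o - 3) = o^3 - 16*o^2 + 79*o - 120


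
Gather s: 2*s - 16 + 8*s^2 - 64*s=8*s^2 - 62*s - 16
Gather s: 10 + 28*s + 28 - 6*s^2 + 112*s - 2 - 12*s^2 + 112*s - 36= -18*s^2 + 252*s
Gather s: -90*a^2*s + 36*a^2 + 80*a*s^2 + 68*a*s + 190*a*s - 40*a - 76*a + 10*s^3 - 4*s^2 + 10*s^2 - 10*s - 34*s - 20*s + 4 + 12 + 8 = 36*a^2 - 116*a + 10*s^3 + s^2*(80*a + 6) + s*(-90*a^2 + 258*a - 64) + 24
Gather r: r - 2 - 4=r - 6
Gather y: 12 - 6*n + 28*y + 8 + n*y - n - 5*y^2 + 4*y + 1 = -7*n - 5*y^2 + y*(n + 32) + 21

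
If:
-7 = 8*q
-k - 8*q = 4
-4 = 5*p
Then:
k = 3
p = -4/5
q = -7/8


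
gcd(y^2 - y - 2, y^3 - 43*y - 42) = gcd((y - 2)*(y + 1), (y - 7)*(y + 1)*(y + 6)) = y + 1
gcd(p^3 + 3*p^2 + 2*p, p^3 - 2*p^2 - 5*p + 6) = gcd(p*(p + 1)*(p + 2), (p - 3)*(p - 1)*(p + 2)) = p + 2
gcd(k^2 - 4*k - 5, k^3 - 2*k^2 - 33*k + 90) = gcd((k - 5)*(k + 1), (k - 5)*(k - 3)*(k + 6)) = k - 5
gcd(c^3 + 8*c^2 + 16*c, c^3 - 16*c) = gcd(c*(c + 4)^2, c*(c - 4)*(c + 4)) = c^2 + 4*c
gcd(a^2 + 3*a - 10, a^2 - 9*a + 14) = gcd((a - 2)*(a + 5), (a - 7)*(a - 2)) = a - 2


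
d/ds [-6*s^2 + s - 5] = 1 - 12*s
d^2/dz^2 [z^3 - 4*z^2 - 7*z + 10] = 6*z - 8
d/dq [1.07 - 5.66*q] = -5.66000000000000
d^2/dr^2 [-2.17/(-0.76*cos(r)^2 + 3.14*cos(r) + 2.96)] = (5.013568*(1 - cos(r)^2)^2 - 15.535464*cos(r)^3 + 43.428644*cos(r)^2 + 10.90208*cos(r) - 57.567496)/(-0.76*cos(r)^2 + 3.14*cos(r) + 2.96)^3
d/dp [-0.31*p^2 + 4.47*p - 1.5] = 4.47 - 0.62*p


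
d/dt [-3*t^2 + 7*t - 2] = 7 - 6*t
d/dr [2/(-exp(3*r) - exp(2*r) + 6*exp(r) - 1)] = (6*exp(2*r) + 4*exp(r) - 12)*exp(r)/(exp(3*r) + exp(2*r) - 6*exp(r) + 1)^2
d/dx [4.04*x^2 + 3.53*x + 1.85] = 8.08*x + 3.53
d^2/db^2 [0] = 0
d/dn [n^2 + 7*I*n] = 2*n + 7*I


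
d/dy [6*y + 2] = 6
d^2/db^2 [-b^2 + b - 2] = -2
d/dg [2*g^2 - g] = 4*g - 1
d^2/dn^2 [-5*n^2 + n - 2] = -10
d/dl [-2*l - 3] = -2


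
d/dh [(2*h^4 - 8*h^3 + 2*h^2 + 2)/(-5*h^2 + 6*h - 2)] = 4*(-5*h^5 + 19*h^4 - 28*h^3 + 15*h^2 + 3*h - 3)/(25*h^4 - 60*h^3 + 56*h^2 - 24*h + 4)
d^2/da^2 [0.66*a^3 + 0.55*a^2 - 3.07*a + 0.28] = 3.96*a + 1.1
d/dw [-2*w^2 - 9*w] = -4*w - 9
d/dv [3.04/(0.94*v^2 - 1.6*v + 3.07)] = (4.864 - 5.7152*v)/(0.94*v^2 - 1.6*v + 3.07)^2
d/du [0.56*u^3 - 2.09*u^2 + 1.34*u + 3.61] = 1.68*u^2 - 4.18*u + 1.34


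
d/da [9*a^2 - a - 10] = 18*a - 1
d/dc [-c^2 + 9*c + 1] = 9 - 2*c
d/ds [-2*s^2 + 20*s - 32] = 20 - 4*s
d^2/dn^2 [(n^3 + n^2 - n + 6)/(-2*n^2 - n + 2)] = 2*(n^3 - 78*n^2 - 36*n - 32)/(8*n^6 + 12*n^5 - 18*n^4 - 23*n^3 + 18*n^2 + 12*n - 8)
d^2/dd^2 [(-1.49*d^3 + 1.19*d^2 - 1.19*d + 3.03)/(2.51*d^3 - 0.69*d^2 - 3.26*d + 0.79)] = (9.83317600000004*d^6 - 118.135158*d^5 + 335.315418*d^4 - 176.25355*d^3 - 84.8722679999999*d^2 - 4.62649800000001*d + 63.062468)/(15.813251*d^9 - 13.041207*d^8 - 58.029945*d^7 + 48.478692*d^6 + 67.160364*d^5 - 59.656299*d^4 - 19.284347*d^3 + 23.895525*d^2 - 6.103698*d + 0.493039)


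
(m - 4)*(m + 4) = m^2 - 16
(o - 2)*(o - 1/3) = o^2 - 7*o/3 + 2/3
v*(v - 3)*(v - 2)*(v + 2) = v^4 - 3*v^3 - 4*v^2 + 12*v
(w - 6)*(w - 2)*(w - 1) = w^3 - 9*w^2 + 20*w - 12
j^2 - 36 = (j - 6)*(j + 6)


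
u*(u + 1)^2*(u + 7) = u^4 + 9*u^3 + 15*u^2 + 7*u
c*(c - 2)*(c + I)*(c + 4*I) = c^4 - 2*c^3 + 5*I*c^3 - 4*c^2 - 10*I*c^2 + 8*c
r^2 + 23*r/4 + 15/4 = (r + 3/4)*(r + 5)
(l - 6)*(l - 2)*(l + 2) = l^3 - 6*l^2 - 4*l + 24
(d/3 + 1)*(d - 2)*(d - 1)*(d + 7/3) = d^4/3 + 7*d^3/9 - 7*d^2/3 - 31*d/9 + 14/3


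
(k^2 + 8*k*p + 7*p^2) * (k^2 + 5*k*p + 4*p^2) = k^4 + 13*k^3*p + 51*k^2*p^2 + 67*k*p^3 + 28*p^4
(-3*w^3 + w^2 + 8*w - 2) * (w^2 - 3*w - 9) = -3*w^5 + 10*w^4 + 32*w^3 - 35*w^2 - 66*w + 18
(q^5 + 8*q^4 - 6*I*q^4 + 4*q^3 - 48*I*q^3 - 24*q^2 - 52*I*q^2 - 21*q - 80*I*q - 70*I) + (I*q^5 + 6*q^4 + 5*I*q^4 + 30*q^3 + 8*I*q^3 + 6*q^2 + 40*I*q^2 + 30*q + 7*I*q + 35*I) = q^5 + I*q^5 + 14*q^4 - I*q^4 + 34*q^3 - 40*I*q^3 - 18*q^2 - 12*I*q^2 + 9*q - 73*I*q - 35*I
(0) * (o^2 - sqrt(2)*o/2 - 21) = 0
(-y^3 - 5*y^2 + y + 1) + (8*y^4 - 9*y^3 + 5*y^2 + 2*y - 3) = 8*y^4 - 10*y^3 + 3*y - 2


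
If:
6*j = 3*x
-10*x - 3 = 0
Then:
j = -3/20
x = -3/10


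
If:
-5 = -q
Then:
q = 5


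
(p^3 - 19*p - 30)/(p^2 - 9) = (p^2 - 3*p - 10)/(p - 3)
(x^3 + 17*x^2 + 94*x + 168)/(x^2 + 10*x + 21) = (x^2 + 10*x + 24)/(x + 3)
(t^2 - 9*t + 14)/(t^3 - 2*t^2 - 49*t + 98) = 1/(t + 7)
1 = 1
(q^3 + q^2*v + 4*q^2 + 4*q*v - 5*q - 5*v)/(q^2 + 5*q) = q + v - 1 - v/q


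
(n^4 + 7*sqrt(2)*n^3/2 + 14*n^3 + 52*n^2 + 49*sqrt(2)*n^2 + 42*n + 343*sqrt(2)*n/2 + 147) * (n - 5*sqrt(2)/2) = n^5 + sqrt(2)*n^4 + 14*n^4 + 14*sqrt(2)*n^3 + 69*n^3/2 - 203*n^2 + 83*sqrt(2)*n^2/2 - 1421*n/2 - 105*sqrt(2)*n - 735*sqrt(2)/2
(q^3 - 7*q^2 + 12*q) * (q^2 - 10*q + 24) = q^5 - 17*q^4 + 106*q^3 - 288*q^2 + 288*q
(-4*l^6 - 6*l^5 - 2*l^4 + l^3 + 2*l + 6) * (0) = 0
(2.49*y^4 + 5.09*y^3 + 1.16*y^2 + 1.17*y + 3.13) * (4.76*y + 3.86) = 11.8524*y^5 + 33.8398*y^4 + 25.169*y^3 + 10.0468*y^2 + 19.415*y + 12.0818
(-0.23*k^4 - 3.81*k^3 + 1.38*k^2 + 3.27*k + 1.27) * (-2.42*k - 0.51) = 0.5566*k^5 + 9.3375*k^4 - 1.3965*k^3 - 8.6172*k^2 - 4.7411*k - 0.6477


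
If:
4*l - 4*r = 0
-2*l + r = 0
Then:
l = 0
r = 0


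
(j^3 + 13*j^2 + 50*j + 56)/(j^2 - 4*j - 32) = (j^2 + 9*j + 14)/(j - 8)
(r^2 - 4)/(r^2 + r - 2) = (r - 2)/(r - 1)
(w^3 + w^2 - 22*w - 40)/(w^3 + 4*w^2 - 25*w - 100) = (w + 2)/(w + 5)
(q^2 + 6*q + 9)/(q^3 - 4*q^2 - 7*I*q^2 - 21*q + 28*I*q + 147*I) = (q + 3)/(q^2 - 7*q*(1 + I) + 49*I)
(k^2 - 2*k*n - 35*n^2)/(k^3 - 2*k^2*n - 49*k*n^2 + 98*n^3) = (k + 5*n)/(k^2 + 5*k*n - 14*n^2)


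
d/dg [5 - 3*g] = -3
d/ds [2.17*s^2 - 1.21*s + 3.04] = 4.34*s - 1.21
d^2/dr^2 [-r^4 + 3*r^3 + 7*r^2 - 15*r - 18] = -12*r^2 + 18*r + 14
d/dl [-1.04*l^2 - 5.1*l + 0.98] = -2.08*l - 5.1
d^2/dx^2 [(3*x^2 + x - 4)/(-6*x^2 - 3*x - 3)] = 4*(x^3 + 33*x^2 + 15*x - 3)/(3*(8*x^6 + 12*x^5 + 18*x^4 + 13*x^3 + 9*x^2 + 3*x + 1))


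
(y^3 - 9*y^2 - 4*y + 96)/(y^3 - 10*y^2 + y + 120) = (y - 4)/(y - 5)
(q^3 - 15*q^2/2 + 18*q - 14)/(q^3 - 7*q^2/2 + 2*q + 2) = (2*q - 7)/(2*q + 1)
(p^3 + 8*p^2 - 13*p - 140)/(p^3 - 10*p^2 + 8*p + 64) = (p^2 + 12*p + 35)/(p^2 - 6*p - 16)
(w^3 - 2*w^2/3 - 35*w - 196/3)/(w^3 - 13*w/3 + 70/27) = 9*(w^2 - 3*w - 28)/(9*w^2 - 21*w + 10)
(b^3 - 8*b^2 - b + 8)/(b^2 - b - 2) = (b^2 - 9*b + 8)/(b - 2)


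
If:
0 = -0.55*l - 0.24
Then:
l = -0.44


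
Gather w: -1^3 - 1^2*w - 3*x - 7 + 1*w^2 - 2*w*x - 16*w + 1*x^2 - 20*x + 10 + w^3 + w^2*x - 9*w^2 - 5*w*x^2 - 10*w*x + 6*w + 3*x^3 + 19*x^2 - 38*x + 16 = w^3 + w^2*(x - 8) + w*(-5*x^2 - 12*x - 11) + 3*x^3 + 20*x^2 - 61*x + 18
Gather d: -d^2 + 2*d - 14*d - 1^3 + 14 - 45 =-d^2 - 12*d - 32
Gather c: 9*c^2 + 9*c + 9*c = 9*c^2 + 18*c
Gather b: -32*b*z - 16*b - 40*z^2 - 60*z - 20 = b*(-32*z - 16) - 40*z^2 - 60*z - 20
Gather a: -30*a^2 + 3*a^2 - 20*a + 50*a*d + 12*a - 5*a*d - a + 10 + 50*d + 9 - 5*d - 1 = -27*a^2 + a*(45*d - 9) + 45*d + 18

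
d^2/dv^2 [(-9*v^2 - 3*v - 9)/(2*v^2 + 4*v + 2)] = 15*(v - 2)/(v^4 + 4*v^3 + 6*v^2 + 4*v + 1)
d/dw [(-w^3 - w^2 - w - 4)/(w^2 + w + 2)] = (-w^4 - 2*w^3 - 6*w^2 + 4*w + 2)/(w^4 + 2*w^3 + 5*w^2 + 4*w + 4)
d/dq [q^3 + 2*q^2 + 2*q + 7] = 3*q^2 + 4*q + 2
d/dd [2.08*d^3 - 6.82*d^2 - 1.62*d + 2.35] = 6.24*d^2 - 13.64*d - 1.62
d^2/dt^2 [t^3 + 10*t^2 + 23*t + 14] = 6*t + 20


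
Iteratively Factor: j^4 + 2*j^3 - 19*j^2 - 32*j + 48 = (j - 4)*(j^3 + 6*j^2 + 5*j - 12) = (j - 4)*(j - 1)*(j^2 + 7*j + 12) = (j - 4)*(j - 1)*(j + 3)*(j + 4)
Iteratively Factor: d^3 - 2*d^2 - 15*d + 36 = (d - 3)*(d^2 + d - 12) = (d - 3)*(d + 4)*(d - 3)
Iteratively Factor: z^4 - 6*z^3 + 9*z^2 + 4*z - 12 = (z - 2)*(z^3 - 4*z^2 + z + 6) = (z - 3)*(z - 2)*(z^2 - z - 2) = (z - 3)*(z - 2)*(z + 1)*(z - 2)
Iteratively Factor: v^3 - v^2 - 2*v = (v)*(v^2 - v - 2) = v*(v - 2)*(v + 1)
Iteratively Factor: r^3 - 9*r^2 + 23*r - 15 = (r - 1)*(r^2 - 8*r + 15) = (r - 3)*(r - 1)*(r - 5)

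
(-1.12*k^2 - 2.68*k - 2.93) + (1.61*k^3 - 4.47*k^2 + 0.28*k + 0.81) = 1.61*k^3 - 5.59*k^2 - 2.4*k - 2.12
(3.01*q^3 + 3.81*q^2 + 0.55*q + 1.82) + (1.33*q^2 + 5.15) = 3.01*q^3 + 5.14*q^2 + 0.55*q + 6.97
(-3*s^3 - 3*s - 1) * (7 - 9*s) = 27*s^4 - 21*s^3 + 27*s^2 - 12*s - 7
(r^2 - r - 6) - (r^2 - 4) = -r - 2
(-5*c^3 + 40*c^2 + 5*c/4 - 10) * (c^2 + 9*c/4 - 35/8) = -5*c^5 + 115*c^4/4 + 905*c^3/8 - 2915*c^2/16 - 895*c/32 + 175/4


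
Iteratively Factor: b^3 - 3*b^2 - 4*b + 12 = (b - 3)*(b^2 - 4) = (b - 3)*(b + 2)*(b - 2)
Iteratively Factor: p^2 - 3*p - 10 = (p - 5)*(p + 2)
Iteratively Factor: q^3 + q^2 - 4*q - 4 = (q + 2)*(q^2 - q - 2) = (q - 2)*(q + 2)*(q + 1)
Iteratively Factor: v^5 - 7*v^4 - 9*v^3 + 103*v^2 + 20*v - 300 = (v - 5)*(v^4 - 2*v^3 - 19*v^2 + 8*v + 60) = (v - 5)*(v - 2)*(v^3 - 19*v - 30) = (v - 5)*(v - 2)*(v + 3)*(v^2 - 3*v - 10) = (v - 5)^2*(v - 2)*(v + 3)*(v + 2)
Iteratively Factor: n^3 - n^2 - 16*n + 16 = (n + 4)*(n^2 - 5*n + 4) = (n - 1)*(n + 4)*(n - 4)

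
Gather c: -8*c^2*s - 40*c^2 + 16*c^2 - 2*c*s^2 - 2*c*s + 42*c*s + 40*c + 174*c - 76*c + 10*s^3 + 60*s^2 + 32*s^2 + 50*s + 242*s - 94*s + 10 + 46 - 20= c^2*(-8*s - 24) + c*(-2*s^2 + 40*s + 138) + 10*s^3 + 92*s^2 + 198*s + 36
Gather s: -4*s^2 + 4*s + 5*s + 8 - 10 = -4*s^2 + 9*s - 2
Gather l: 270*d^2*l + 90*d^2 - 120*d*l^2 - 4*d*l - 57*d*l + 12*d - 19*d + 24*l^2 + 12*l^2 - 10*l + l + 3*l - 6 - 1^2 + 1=90*d^2 - 7*d + l^2*(36 - 120*d) + l*(270*d^2 - 61*d - 6) - 6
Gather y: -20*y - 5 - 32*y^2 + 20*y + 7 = 2 - 32*y^2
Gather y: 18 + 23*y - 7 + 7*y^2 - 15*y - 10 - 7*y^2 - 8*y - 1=0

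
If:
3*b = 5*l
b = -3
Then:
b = -3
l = -9/5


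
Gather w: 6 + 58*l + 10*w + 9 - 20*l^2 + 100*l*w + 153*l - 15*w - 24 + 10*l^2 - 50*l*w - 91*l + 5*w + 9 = -10*l^2 + 50*l*w + 120*l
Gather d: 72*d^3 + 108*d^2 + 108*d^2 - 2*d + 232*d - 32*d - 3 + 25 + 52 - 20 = 72*d^3 + 216*d^2 + 198*d + 54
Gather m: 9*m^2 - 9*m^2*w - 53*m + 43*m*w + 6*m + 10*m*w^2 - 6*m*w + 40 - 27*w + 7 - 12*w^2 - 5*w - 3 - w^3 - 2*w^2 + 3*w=m^2*(9 - 9*w) + m*(10*w^2 + 37*w - 47) - w^3 - 14*w^2 - 29*w + 44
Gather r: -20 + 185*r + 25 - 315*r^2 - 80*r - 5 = -315*r^2 + 105*r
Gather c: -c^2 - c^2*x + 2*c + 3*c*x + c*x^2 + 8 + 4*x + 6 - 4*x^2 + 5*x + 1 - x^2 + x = c^2*(-x - 1) + c*(x^2 + 3*x + 2) - 5*x^2 + 10*x + 15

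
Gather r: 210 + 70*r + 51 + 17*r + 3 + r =88*r + 264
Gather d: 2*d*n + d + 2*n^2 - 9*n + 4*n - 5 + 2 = d*(2*n + 1) + 2*n^2 - 5*n - 3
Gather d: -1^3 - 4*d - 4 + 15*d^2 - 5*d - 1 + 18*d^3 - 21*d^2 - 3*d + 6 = 18*d^3 - 6*d^2 - 12*d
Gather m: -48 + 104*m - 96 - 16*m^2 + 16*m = -16*m^2 + 120*m - 144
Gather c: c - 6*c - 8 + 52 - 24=20 - 5*c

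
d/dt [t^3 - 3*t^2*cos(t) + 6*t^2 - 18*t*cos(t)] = 3*t^2*sin(t) + 3*t^2 + 18*t*sin(t) - 6*t*cos(t) + 12*t - 18*cos(t)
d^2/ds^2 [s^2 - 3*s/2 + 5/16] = 2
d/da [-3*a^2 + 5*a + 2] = 5 - 6*a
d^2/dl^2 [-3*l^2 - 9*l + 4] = -6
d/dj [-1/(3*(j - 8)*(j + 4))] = 2*(j - 2)/(3*(j - 8)^2*(j + 4)^2)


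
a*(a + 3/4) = a^2 + 3*a/4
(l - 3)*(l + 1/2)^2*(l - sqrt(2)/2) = l^4 - 2*l^3 - sqrt(2)*l^3/2 - 11*l^2/4 + sqrt(2)*l^2 - 3*l/4 + 11*sqrt(2)*l/8 + 3*sqrt(2)/8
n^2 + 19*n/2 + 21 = (n + 7/2)*(n + 6)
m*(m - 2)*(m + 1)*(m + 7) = m^4 + 6*m^3 - 9*m^2 - 14*m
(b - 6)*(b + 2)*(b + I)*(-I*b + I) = -I*b^4 + b^3 + 5*I*b^3 - 5*b^2 + 8*I*b^2 - 8*b - 12*I*b + 12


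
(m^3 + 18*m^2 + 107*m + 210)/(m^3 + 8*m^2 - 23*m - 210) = (m + 5)/(m - 5)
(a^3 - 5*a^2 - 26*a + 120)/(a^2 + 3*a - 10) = (a^2 - 10*a + 24)/(a - 2)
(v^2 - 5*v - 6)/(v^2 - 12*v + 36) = (v + 1)/(v - 6)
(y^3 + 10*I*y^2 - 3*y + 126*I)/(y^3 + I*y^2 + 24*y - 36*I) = (y + 7*I)/(y - 2*I)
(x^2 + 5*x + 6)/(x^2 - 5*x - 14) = (x + 3)/(x - 7)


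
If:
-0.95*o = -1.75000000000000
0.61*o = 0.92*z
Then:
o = 1.84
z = 1.22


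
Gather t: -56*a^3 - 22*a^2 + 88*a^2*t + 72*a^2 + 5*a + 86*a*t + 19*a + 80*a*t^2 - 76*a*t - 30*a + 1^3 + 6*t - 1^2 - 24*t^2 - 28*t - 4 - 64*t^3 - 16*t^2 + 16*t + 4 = -56*a^3 + 50*a^2 - 6*a - 64*t^3 + t^2*(80*a - 40) + t*(88*a^2 + 10*a - 6)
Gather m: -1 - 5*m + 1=-5*m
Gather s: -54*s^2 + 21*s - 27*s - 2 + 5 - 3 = -54*s^2 - 6*s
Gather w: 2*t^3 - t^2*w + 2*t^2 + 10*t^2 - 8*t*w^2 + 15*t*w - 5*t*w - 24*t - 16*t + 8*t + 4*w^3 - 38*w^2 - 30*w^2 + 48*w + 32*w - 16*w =2*t^3 + 12*t^2 - 32*t + 4*w^3 + w^2*(-8*t - 68) + w*(-t^2 + 10*t + 64)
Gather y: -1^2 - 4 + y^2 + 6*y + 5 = y^2 + 6*y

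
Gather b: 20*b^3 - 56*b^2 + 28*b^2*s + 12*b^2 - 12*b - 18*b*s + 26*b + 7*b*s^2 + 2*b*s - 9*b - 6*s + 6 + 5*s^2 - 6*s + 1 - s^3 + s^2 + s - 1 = 20*b^3 + b^2*(28*s - 44) + b*(7*s^2 - 16*s + 5) - s^3 + 6*s^2 - 11*s + 6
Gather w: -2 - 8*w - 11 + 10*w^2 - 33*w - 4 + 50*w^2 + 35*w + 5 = 60*w^2 - 6*w - 12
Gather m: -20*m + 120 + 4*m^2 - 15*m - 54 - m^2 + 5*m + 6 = 3*m^2 - 30*m + 72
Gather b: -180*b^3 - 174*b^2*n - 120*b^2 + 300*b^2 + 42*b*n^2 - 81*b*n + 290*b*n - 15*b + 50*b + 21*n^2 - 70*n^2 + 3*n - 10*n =-180*b^3 + b^2*(180 - 174*n) + b*(42*n^2 + 209*n + 35) - 49*n^2 - 7*n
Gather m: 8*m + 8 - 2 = 8*m + 6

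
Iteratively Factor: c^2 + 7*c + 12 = (c + 3)*(c + 4)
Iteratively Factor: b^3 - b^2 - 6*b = (b + 2)*(b^2 - 3*b) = b*(b + 2)*(b - 3)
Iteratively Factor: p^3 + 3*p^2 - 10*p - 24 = (p + 2)*(p^2 + p - 12) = (p - 3)*(p + 2)*(p + 4)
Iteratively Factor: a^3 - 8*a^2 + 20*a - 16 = (a - 4)*(a^2 - 4*a + 4) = (a - 4)*(a - 2)*(a - 2)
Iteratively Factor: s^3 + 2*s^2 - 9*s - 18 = (s + 2)*(s^2 - 9) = (s - 3)*(s + 2)*(s + 3)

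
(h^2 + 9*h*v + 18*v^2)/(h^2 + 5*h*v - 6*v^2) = (-h - 3*v)/(-h + v)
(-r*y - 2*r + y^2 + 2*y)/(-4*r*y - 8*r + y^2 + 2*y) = (-r + y)/(-4*r + y)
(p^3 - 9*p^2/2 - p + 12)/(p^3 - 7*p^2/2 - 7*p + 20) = (2*p + 3)/(2*p + 5)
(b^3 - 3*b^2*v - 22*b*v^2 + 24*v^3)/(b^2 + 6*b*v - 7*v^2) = (b^2 - 2*b*v - 24*v^2)/(b + 7*v)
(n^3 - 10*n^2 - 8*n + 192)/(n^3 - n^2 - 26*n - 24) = (n - 8)/(n + 1)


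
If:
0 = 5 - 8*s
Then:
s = 5/8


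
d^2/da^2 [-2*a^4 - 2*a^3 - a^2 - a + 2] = -24*a^2 - 12*a - 2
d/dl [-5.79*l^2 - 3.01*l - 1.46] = -11.58*l - 3.01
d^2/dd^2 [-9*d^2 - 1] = -18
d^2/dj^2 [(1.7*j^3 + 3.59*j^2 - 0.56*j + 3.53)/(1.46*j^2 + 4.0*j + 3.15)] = (-3.5527136788005e-15*j^5 - 5.55519200000009*j^3 + 74.604828*j^2 + 240.35334*j + 165.84661)/(3.112136*j^6 + 25.5792*j^5 + 90.22362*j^4 + 174.376*j^3 + 194.66055*j^2 + 119.07*j + 31.255875)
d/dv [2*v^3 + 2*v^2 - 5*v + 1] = 6*v^2 + 4*v - 5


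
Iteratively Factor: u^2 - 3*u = (u - 3)*(u)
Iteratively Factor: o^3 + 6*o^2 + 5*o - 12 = (o + 4)*(o^2 + 2*o - 3) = (o + 3)*(o + 4)*(o - 1)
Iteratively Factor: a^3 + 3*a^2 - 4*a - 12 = (a + 3)*(a^2 - 4) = (a + 2)*(a + 3)*(a - 2)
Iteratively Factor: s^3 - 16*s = (s)*(s^2 - 16) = s*(s - 4)*(s + 4)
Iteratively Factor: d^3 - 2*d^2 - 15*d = (d + 3)*(d^2 - 5*d) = d*(d + 3)*(d - 5)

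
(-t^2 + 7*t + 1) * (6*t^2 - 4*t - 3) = -6*t^4 + 46*t^3 - 19*t^2 - 25*t - 3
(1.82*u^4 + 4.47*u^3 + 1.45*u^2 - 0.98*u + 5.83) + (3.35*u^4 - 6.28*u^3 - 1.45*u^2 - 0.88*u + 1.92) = 5.17*u^4 - 1.81*u^3 - 1.86*u + 7.75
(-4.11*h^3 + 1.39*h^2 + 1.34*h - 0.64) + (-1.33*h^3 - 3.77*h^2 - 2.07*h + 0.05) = -5.44*h^3 - 2.38*h^2 - 0.73*h - 0.59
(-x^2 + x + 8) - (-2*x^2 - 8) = x^2 + x + 16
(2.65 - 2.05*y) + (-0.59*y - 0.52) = 2.13 - 2.64*y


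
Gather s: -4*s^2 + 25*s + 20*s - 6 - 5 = -4*s^2 + 45*s - 11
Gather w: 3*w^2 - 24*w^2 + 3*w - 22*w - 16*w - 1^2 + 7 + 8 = -21*w^2 - 35*w + 14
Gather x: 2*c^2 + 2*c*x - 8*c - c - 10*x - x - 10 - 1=2*c^2 - 9*c + x*(2*c - 11) - 11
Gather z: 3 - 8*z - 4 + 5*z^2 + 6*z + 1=5*z^2 - 2*z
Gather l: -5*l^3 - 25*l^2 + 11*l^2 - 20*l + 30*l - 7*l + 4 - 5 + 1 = -5*l^3 - 14*l^2 + 3*l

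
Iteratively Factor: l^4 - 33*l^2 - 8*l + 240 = (l - 3)*(l^3 + 3*l^2 - 24*l - 80) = (l - 3)*(l + 4)*(l^2 - l - 20) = (l - 3)*(l + 4)^2*(l - 5)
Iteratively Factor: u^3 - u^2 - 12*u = (u + 3)*(u^2 - 4*u) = u*(u + 3)*(u - 4)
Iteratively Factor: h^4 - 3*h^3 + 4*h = (h - 2)*(h^3 - h^2 - 2*h) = (h - 2)^2*(h^2 + h) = (h - 2)^2*(h + 1)*(h)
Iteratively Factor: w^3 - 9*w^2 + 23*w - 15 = (w - 1)*(w^2 - 8*w + 15) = (w - 3)*(w - 1)*(w - 5)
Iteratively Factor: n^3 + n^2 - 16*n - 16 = (n + 1)*(n^2 - 16) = (n - 4)*(n + 1)*(n + 4)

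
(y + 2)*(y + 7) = y^2 + 9*y + 14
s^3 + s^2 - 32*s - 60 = (s - 6)*(s + 2)*(s + 5)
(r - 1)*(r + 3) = r^2 + 2*r - 3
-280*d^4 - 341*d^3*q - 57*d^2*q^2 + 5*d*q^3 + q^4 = (-8*d + q)*(d + q)*(5*d + q)*(7*d + q)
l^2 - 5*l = l*(l - 5)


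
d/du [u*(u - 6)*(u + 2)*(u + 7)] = 4*u^3 + 9*u^2 - 80*u - 84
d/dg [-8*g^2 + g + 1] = 1 - 16*g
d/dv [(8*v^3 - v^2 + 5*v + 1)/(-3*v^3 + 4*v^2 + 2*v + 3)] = (29*v^4 + 62*v^3 + 59*v^2 - 14*v + 13)/(9*v^6 - 24*v^5 + 4*v^4 - 2*v^3 + 28*v^2 + 12*v + 9)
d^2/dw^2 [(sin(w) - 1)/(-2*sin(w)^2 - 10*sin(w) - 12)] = (sin(w)^5 - 9*sin(w)^4 - 53*sin(w)^3 - 25*sin(w)^2 + 132*sin(w) + 98)/(2*(sin(w)^2 + 5*sin(w) + 6)^3)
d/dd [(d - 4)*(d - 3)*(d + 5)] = 3*d^2 - 4*d - 23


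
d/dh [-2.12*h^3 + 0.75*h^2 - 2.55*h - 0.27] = -6.36*h^2 + 1.5*h - 2.55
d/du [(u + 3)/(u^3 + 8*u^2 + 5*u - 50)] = (-2*u^2 - 7*u - 13)/(u^5 + 11*u^4 + 19*u^3 - 115*u^2 - 200*u + 500)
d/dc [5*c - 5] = 5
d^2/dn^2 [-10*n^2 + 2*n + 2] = -20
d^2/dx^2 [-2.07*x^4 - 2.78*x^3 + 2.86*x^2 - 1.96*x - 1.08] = -24.84*x^2 - 16.68*x + 5.72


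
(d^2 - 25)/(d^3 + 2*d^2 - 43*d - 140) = (d - 5)/(d^2 - 3*d - 28)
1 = 1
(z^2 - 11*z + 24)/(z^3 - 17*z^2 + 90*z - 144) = 1/(z - 6)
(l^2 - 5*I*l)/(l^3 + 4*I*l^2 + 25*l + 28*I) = l*(l - 5*I)/(l^3 + 4*I*l^2 + 25*l + 28*I)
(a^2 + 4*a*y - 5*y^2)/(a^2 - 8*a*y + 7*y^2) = (-a - 5*y)/(-a + 7*y)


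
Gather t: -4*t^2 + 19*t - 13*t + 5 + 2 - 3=-4*t^2 + 6*t + 4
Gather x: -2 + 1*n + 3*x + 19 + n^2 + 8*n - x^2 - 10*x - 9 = n^2 + 9*n - x^2 - 7*x + 8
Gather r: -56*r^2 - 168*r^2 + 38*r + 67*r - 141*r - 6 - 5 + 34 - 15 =-224*r^2 - 36*r + 8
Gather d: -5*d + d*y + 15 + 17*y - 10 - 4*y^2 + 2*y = d*(y - 5) - 4*y^2 + 19*y + 5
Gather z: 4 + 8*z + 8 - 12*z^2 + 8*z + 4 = -12*z^2 + 16*z + 16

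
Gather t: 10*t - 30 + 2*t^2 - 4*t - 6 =2*t^2 + 6*t - 36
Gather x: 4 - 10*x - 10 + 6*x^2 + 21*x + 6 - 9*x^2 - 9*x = -3*x^2 + 2*x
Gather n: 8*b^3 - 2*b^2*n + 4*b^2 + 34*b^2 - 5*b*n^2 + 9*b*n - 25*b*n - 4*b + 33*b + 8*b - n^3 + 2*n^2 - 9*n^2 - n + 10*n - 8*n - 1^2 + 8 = 8*b^3 + 38*b^2 + 37*b - n^3 + n^2*(-5*b - 7) + n*(-2*b^2 - 16*b + 1) + 7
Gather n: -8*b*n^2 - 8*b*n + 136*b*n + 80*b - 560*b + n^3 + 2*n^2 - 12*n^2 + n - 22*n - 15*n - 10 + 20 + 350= -480*b + n^3 + n^2*(-8*b - 10) + n*(128*b - 36) + 360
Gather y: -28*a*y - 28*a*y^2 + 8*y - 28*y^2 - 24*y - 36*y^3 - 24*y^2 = -36*y^3 + y^2*(-28*a - 52) + y*(-28*a - 16)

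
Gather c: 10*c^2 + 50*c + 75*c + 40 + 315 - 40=10*c^2 + 125*c + 315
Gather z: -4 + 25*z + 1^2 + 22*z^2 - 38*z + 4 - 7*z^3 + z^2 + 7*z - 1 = -7*z^3 + 23*z^2 - 6*z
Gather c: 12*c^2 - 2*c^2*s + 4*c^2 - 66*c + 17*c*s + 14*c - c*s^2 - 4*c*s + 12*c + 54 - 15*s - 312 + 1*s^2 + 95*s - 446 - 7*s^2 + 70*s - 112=c^2*(16 - 2*s) + c*(-s^2 + 13*s - 40) - 6*s^2 + 150*s - 816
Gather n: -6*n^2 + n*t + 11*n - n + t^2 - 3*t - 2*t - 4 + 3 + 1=-6*n^2 + n*(t + 10) + t^2 - 5*t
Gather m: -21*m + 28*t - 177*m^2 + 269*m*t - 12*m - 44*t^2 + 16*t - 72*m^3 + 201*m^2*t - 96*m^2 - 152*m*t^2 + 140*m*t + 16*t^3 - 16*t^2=-72*m^3 + m^2*(201*t - 273) + m*(-152*t^2 + 409*t - 33) + 16*t^3 - 60*t^2 + 44*t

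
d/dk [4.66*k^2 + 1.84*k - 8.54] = 9.32*k + 1.84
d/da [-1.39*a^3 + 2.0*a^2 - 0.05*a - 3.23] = -4.17*a^2 + 4.0*a - 0.05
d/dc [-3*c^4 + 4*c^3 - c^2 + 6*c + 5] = -12*c^3 + 12*c^2 - 2*c + 6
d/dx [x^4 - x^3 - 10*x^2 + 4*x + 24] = 4*x^3 - 3*x^2 - 20*x + 4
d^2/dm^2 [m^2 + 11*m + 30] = 2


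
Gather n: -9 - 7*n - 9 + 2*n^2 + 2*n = 2*n^2 - 5*n - 18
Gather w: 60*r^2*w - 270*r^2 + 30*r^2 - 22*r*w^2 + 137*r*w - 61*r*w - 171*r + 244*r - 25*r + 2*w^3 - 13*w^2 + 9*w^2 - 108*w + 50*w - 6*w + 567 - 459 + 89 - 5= -240*r^2 + 48*r + 2*w^3 + w^2*(-22*r - 4) + w*(60*r^2 + 76*r - 64) + 192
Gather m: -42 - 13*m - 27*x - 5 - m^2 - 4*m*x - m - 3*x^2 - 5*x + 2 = -m^2 + m*(-4*x - 14) - 3*x^2 - 32*x - 45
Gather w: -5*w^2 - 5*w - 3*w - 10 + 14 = -5*w^2 - 8*w + 4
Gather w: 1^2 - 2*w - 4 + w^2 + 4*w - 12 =w^2 + 2*w - 15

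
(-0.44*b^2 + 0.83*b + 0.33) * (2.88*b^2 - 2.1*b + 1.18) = -1.2672*b^4 + 3.3144*b^3 - 1.3118*b^2 + 0.2864*b + 0.3894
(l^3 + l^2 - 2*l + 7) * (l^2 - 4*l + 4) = l^5 - 3*l^4 - 2*l^3 + 19*l^2 - 36*l + 28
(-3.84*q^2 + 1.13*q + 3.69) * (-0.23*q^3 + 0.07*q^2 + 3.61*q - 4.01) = 0.8832*q^5 - 0.5287*q^4 - 14.632*q^3 + 19.736*q^2 + 8.7896*q - 14.7969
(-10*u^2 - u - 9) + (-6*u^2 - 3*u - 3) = -16*u^2 - 4*u - 12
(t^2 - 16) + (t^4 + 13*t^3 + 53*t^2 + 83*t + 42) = t^4 + 13*t^3 + 54*t^2 + 83*t + 26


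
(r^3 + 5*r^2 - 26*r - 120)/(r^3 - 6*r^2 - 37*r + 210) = (r + 4)/(r - 7)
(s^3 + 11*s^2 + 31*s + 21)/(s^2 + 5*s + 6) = (s^2 + 8*s + 7)/(s + 2)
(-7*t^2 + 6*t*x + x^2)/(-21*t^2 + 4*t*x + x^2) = (-t + x)/(-3*t + x)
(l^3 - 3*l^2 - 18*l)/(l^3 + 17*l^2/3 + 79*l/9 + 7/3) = 9*l*(l - 6)/(9*l^2 + 24*l + 7)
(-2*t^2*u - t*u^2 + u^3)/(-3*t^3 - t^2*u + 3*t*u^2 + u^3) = u*(2*t - u)/(3*t^2 - 2*t*u - u^2)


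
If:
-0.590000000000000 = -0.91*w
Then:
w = 0.65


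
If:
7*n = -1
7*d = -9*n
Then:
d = 9/49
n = -1/7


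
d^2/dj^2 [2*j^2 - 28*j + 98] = 4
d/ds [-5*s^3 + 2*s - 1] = 2 - 15*s^2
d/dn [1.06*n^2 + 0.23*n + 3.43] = 2.12*n + 0.23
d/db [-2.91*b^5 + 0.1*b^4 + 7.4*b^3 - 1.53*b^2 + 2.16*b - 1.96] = -14.55*b^4 + 0.4*b^3 + 22.2*b^2 - 3.06*b + 2.16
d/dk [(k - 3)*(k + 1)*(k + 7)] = 3*k^2 + 10*k - 17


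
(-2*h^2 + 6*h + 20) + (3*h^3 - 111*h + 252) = 3*h^3 - 2*h^2 - 105*h + 272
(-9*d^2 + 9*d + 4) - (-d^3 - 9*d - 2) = d^3 - 9*d^2 + 18*d + 6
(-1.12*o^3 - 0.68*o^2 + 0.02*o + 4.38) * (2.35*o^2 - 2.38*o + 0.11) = -2.632*o^5 + 1.0676*o^4 + 1.5422*o^3 + 10.1706*o^2 - 10.4222*o + 0.4818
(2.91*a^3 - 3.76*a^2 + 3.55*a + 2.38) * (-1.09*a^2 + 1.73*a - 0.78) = -3.1719*a^5 + 9.1327*a^4 - 12.6441*a^3 + 6.4801*a^2 + 1.3484*a - 1.8564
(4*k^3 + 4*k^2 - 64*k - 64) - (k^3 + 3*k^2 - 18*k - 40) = 3*k^3 + k^2 - 46*k - 24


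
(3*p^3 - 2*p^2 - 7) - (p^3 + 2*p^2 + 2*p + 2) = 2*p^3 - 4*p^2 - 2*p - 9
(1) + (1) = 2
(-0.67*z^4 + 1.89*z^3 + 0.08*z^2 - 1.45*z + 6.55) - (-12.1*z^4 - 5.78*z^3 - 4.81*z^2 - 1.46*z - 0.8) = 11.43*z^4 + 7.67*z^3 + 4.89*z^2 + 0.01*z + 7.35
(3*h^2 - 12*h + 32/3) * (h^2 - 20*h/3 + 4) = 3*h^4 - 32*h^3 + 308*h^2/3 - 1072*h/9 + 128/3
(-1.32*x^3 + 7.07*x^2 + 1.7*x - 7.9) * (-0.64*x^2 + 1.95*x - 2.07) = 0.8448*x^5 - 7.0988*x^4 + 15.4309*x^3 - 6.2639*x^2 - 18.924*x + 16.353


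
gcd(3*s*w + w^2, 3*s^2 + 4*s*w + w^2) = 3*s + w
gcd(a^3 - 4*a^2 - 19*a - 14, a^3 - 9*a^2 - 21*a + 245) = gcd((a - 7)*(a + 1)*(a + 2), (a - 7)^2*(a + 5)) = a - 7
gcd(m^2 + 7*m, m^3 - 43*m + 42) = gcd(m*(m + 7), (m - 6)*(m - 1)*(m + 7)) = m + 7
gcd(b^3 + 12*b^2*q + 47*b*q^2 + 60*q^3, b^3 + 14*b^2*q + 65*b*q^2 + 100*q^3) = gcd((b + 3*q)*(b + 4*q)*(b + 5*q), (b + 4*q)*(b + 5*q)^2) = b^2 + 9*b*q + 20*q^2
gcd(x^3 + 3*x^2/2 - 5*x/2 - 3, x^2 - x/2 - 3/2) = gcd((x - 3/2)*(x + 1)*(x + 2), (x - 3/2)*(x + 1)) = x^2 - x/2 - 3/2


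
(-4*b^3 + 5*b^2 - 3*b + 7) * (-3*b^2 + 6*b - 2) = 12*b^5 - 39*b^4 + 47*b^3 - 49*b^2 + 48*b - 14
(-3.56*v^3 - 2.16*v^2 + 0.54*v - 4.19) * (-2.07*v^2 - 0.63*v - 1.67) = 7.3692*v^5 + 6.714*v^4 + 6.1882*v^3 + 11.9403*v^2 + 1.7379*v + 6.9973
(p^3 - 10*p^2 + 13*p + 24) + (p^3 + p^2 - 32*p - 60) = 2*p^3 - 9*p^2 - 19*p - 36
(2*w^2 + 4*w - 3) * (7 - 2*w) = -4*w^3 + 6*w^2 + 34*w - 21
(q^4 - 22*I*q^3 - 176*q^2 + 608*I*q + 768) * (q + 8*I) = q^5 - 14*I*q^4 - 800*I*q^2 - 4096*q + 6144*I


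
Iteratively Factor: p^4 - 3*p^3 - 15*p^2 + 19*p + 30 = (p - 2)*(p^3 - p^2 - 17*p - 15) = (p - 2)*(p + 3)*(p^2 - 4*p - 5) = (p - 5)*(p - 2)*(p + 3)*(p + 1)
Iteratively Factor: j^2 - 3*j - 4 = (j + 1)*(j - 4)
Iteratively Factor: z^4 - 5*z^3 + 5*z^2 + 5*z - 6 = (z + 1)*(z^3 - 6*z^2 + 11*z - 6) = (z - 1)*(z + 1)*(z^2 - 5*z + 6) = (z - 2)*(z - 1)*(z + 1)*(z - 3)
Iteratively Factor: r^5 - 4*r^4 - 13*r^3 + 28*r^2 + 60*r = (r + 2)*(r^4 - 6*r^3 - r^2 + 30*r) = (r - 3)*(r + 2)*(r^3 - 3*r^2 - 10*r) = r*(r - 3)*(r + 2)*(r^2 - 3*r - 10) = r*(r - 5)*(r - 3)*(r + 2)*(r + 2)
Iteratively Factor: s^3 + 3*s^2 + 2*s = (s)*(s^2 + 3*s + 2) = s*(s + 2)*(s + 1)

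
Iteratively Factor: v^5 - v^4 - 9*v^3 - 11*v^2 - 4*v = (v + 1)*(v^4 - 2*v^3 - 7*v^2 - 4*v) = (v - 4)*(v + 1)*(v^3 + 2*v^2 + v) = v*(v - 4)*(v + 1)*(v^2 + 2*v + 1) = v*(v - 4)*(v + 1)^2*(v + 1)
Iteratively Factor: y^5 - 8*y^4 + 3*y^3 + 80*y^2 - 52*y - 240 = (y - 5)*(y^4 - 3*y^3 - 12*y^2 + 20*y + 48) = (y - 5)*(y - 4)*(y^3 + y^2 - 8*y - 12) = (y - 5)*(y - 4)*(y + 2)*(y^2 - y - 6) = (y - 5)*(y - 4)*(y - 3)*(y + 2)*(y + 2)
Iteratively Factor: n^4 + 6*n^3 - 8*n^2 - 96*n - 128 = (n + 4)*(n^3 + 2*n^2 - 16*n - 32) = (n + 4)^2*(n^2 - 2*n - 8) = (n - 4)*(n + 4)^2*(n + 2)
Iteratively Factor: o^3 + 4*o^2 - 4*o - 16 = (o - 2)*(o^2 + 6*o + 8) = (o - 2)*(o + 4)*(o + 2)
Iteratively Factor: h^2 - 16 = (h - 4)*(h + 4)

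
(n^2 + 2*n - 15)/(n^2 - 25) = (n - 3)/(n - 5)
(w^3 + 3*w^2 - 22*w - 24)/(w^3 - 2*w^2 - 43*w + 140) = (w^2 + 7*w + 6)/(w^2 + 2*w - 35)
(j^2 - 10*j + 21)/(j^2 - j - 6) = (j - 7)/(j + 2)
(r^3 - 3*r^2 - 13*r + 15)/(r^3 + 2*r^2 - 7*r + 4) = (r^2 - 2*r - 15)/(r^2 + 3*r - 4)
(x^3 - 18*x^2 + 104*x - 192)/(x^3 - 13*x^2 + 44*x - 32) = (x - 6)/(x - 1)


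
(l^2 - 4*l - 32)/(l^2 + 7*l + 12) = (l - 8)/(l + 3)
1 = 1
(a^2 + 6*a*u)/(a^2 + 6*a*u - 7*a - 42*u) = a/(a - 7)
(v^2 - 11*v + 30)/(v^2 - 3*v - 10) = (v - 6)/(v + 2)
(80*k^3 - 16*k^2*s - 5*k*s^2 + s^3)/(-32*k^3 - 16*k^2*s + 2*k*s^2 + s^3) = (-5*k + s)/(2*k + s)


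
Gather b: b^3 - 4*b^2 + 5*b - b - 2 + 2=b^3 - 4*b^2 + 4*b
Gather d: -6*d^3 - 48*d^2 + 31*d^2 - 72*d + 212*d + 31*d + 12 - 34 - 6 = -6*d^3 - 17*d^2 + 171*d - 28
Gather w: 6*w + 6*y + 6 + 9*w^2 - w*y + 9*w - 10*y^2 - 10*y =9*w^2 + w*(15 - y) - 10*y^2 - 4*y + 6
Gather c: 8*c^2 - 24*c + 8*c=8*c^2 - 16*c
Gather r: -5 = -5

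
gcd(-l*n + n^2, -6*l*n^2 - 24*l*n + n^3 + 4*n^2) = n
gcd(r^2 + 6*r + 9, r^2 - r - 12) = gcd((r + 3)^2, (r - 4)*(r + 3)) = r + 3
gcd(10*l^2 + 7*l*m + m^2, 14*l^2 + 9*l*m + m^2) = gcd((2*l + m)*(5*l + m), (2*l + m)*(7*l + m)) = 2*l + m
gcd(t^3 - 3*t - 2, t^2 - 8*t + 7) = 1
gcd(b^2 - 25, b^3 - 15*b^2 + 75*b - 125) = b - 5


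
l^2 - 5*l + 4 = (l - 4)*(l - 1)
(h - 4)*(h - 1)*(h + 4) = h^3 - h^2 - 16*h + 16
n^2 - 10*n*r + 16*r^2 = (n - 8*r)*(n - 2*r)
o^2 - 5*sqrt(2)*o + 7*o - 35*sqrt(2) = (o + 7)*(o - 5*sqrt(2))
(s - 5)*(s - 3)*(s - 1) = s^3 - 9*s^2 + 23*s - 15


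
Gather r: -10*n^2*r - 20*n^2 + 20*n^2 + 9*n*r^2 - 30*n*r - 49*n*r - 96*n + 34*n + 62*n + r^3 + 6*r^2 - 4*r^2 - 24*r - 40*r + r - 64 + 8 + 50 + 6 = r^3 + r^2*(9*n + 2) + r*(-10*n^2 - 79*n - 63)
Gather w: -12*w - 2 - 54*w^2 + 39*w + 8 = -54*w^2 + 27*w + 6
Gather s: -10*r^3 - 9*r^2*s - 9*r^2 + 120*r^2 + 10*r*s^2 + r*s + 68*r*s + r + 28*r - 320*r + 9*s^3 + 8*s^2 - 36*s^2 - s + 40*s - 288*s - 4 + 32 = -10*r^3 + 111*r^2 - 291*r + 9*s^3 + s^2*(10*r - 28) + s*(-9*r^2 + 69*r - 249) + 28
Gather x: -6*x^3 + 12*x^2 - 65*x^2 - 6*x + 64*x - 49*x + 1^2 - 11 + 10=-6*x^3 - 53*x^2 + 9*x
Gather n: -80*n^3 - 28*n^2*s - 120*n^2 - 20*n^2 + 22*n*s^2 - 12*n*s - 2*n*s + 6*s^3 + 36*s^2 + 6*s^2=-80*n^3 + n^2*(-28*s - 140) + n*(22*s^2 - 14*s) + 6*s^3 + 42*s^2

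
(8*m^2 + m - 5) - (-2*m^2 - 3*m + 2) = 10*m^2 + 4*m - 7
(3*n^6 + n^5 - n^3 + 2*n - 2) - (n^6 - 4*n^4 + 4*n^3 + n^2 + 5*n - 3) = 2*n^6 + n^5 + 4*n^4 - 5*n^3 - n^2 - 3*n + 1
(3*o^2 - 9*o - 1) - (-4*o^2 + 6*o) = 7*o^2 - 15*o - 1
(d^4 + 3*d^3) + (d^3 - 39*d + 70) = d^4 + 4*d^3 - 39*d + 70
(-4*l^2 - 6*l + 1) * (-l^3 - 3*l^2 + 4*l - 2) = 4*l^5 + 18*l^4 + l^3 - 19*l^2 + 16*l - 2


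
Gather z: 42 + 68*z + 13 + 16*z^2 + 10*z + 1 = 16*z^2 + 78*z + 56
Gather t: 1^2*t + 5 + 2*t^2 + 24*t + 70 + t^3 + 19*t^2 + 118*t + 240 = t^3 + 21*t^2 + 143*t + 315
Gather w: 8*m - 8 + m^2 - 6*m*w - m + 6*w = m^2 + 7*m + w*(6 - 6*m) - 8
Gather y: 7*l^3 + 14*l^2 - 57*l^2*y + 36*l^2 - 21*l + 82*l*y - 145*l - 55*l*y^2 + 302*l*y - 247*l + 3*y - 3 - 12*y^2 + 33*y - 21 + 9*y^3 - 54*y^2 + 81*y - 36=7*l^3 + 50*l^2 - 413*l + 9*y^3 + y^2*(-55*l - 66) + y*(-57*l^2 + 384*l + 117) - 60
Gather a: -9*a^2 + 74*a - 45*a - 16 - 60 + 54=-9*a^2 + 29*a - 22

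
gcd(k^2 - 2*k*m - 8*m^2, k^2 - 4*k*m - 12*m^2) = k + 2*m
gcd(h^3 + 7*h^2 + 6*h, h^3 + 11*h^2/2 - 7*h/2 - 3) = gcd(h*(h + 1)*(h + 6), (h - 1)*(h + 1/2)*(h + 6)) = h + 6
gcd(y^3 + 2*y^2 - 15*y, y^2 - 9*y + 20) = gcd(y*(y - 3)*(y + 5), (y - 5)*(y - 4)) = 1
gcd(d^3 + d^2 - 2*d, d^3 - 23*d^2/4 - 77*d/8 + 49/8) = 1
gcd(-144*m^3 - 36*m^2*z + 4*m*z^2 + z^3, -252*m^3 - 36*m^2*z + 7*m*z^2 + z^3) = -36*m^2 + z^2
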